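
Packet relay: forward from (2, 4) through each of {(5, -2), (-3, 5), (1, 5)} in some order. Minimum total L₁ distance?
21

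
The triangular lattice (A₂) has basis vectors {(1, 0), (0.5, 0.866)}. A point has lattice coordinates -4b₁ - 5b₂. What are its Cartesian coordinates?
(-6.5, -4.33)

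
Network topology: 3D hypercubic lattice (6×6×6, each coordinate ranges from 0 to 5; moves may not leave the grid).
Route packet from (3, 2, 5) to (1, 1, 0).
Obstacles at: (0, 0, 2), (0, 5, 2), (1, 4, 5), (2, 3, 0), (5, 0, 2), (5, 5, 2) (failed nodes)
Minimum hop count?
8
(one shortest path: (3, 2, 5) → (2, 2, 5) → (1, 2, 5) → (1, 1, 5) → (1, 1, 4) → (1, 1, 3) → (1, 1, 2) → (1, 1, 1) → (1, 1, 0))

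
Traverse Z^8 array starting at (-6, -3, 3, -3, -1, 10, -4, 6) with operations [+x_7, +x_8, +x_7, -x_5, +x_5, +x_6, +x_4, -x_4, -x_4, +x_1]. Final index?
(-5, -3, 3, -4, -1, 11, -2, 7)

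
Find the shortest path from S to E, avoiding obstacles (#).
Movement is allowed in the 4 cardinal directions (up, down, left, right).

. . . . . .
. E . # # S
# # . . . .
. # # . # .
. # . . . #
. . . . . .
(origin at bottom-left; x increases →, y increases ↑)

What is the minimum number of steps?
6
(one shortest path: (5, 4) → (5, 3) → (4, 3) → (3, 3) → (2, 3) → (2, 4) → (1, 4))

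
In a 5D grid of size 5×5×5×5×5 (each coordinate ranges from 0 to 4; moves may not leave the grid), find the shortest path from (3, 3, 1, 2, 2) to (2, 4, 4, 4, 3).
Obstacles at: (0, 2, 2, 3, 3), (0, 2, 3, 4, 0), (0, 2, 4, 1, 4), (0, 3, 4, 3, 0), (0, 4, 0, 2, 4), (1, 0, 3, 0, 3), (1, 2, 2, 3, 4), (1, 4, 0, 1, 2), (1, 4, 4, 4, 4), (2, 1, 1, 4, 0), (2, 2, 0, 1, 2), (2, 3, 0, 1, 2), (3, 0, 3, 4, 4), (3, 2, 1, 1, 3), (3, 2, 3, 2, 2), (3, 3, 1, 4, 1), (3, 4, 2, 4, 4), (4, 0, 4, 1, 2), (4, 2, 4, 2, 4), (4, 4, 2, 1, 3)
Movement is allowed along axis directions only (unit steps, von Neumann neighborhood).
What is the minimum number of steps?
8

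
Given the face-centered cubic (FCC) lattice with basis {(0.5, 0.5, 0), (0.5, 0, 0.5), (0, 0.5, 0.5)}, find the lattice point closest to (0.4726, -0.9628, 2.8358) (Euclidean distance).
(0.5, -1, 2.5)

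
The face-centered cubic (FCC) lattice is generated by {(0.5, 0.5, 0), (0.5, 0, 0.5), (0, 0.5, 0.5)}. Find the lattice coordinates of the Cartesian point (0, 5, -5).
10b₁ - 10b₂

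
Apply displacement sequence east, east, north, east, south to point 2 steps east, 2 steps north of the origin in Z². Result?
(5, 2)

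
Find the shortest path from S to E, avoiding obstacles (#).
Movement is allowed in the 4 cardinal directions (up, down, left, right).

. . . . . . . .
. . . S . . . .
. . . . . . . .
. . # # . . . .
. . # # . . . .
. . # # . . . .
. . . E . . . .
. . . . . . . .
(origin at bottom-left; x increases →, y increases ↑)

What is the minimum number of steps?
7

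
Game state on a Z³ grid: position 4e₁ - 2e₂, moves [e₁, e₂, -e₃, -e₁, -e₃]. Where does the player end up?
(4, -1, -2)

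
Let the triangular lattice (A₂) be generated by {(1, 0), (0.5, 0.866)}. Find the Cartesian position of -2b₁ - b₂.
(-2.5, -0.866)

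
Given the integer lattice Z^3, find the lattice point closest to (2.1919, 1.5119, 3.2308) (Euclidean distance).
(2, 2, 3)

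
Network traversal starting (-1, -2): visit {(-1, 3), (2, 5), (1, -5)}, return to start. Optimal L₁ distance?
26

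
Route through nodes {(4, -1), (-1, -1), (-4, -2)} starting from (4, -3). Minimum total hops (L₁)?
11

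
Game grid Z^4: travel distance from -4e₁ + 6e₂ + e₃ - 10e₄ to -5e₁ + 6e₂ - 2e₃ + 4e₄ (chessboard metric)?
14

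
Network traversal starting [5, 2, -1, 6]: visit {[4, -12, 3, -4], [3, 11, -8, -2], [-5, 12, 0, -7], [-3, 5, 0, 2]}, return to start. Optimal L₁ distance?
122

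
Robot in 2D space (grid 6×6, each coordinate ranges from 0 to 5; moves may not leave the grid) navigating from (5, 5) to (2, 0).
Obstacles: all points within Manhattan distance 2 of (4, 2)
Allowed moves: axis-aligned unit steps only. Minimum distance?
10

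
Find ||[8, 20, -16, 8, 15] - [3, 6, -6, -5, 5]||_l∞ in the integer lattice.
14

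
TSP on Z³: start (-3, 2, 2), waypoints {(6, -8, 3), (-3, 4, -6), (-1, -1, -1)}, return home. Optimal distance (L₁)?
60
(one optimal route: (-3, 2, 2) → (6, -8, 3) → (-1, -1, -1) → (-3, 4, -6) → (-3, 2, 2))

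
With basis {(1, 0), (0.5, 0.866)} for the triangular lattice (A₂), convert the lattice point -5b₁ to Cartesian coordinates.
(-5, 0)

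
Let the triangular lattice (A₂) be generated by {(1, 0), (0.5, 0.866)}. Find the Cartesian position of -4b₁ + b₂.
(-3.5, 0.866)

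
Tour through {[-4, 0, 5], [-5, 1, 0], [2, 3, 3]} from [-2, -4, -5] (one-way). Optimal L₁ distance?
31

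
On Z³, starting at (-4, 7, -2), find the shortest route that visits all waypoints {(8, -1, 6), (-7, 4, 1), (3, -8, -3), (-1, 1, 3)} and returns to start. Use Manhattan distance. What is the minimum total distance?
78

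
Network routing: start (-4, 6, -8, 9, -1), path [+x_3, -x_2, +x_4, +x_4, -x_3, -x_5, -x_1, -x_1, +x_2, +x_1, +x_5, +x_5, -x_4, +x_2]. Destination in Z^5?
(-5, 7, -8, 10, 0)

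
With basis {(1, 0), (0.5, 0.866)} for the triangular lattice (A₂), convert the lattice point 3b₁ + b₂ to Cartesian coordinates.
(3.5, 0.866)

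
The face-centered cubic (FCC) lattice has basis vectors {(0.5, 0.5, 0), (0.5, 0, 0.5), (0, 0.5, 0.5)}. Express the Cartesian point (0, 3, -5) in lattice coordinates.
8b₁ - 8b₂ - 2b₃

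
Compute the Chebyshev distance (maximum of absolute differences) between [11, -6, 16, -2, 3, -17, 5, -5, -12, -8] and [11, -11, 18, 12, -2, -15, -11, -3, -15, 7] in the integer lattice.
16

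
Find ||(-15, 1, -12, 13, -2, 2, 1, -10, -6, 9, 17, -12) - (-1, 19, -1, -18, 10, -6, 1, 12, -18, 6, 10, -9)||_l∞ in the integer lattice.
31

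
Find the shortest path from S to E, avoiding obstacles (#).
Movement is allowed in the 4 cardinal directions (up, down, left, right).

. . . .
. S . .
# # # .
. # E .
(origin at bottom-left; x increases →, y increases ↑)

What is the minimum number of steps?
5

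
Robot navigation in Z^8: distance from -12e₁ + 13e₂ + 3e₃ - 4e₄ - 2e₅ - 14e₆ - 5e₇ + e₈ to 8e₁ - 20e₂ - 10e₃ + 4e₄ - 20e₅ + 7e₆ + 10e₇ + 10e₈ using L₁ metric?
137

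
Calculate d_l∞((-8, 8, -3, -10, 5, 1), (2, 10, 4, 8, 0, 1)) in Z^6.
18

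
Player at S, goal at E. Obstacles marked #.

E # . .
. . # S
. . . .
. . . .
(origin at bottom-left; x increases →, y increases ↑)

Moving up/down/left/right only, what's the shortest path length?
6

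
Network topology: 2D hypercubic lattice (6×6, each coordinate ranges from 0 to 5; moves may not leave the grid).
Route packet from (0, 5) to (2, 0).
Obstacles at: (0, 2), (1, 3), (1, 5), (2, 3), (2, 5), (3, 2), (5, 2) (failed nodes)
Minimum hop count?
11
(one shortest path: (0, 5) → (0, 4) → (1, 4) → (2, 4) → (3, 4) → (4, 4) → (4, 3) → (4, 2) → (4, 1) → (3, 1) → (2, 1) → (2, 0))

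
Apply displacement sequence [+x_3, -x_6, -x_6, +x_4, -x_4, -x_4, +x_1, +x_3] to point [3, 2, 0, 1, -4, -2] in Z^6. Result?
(4, 2, 2, 0, -4, -4)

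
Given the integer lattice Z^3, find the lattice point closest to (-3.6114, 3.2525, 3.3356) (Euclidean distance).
(-4, 3, 3)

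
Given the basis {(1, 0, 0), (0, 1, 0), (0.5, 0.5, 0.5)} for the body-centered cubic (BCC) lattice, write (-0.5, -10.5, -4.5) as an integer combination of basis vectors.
4b₁ - 6b₂ - 9b₃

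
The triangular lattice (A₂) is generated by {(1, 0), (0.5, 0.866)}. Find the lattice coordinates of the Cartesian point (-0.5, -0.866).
-b₂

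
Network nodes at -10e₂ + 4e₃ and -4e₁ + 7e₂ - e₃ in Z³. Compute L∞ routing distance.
17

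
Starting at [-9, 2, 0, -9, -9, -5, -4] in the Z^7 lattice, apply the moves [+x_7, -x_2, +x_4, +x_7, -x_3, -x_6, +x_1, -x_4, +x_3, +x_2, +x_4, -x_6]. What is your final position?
(-8, 2, 0, -8, -9, -7, -2)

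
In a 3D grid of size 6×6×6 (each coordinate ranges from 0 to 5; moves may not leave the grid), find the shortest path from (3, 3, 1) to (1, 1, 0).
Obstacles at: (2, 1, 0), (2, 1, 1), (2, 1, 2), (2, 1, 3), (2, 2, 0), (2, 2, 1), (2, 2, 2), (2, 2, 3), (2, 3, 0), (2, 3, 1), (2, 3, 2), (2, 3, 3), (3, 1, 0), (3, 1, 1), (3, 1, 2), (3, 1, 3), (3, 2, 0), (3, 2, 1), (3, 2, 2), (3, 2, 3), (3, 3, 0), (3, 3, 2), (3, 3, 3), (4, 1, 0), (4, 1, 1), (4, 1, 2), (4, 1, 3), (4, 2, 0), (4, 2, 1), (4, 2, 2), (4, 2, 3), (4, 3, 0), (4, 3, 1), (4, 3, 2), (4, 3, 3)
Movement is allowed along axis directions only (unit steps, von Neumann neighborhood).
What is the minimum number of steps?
7
(one shortest path: (3, 3, 1) → (3, 4, 1) → (2, 4, 1) → (1, 4, 1) → (1, 3, 1) → (1, 2, 1) → (1, 1, 1) → (1, 1, 0))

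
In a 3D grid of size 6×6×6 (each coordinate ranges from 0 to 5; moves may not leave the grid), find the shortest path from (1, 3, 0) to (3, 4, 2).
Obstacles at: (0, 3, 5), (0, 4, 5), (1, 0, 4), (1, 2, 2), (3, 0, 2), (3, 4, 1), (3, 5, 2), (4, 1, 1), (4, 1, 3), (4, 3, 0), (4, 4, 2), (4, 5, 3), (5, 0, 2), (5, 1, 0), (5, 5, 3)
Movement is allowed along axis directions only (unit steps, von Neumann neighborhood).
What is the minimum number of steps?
5
(one shortest path: (1, 3, 0) → (2, 3, 0) → (3, 3, 0) → (3, 3, 1) → (3, 3, 2) → (3, 4, 2))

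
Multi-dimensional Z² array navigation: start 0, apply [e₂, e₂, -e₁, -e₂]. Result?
(-1, 1)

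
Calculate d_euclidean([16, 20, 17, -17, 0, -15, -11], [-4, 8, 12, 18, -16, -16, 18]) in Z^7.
53.7773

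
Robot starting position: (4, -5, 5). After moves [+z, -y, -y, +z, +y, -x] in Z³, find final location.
(3, -6, 7)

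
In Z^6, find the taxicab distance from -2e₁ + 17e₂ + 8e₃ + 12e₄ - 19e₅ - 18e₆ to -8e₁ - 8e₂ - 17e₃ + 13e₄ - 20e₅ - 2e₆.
74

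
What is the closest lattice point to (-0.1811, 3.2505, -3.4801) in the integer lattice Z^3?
(0, 3, -3)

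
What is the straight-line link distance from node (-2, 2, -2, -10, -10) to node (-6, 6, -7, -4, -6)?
10.4403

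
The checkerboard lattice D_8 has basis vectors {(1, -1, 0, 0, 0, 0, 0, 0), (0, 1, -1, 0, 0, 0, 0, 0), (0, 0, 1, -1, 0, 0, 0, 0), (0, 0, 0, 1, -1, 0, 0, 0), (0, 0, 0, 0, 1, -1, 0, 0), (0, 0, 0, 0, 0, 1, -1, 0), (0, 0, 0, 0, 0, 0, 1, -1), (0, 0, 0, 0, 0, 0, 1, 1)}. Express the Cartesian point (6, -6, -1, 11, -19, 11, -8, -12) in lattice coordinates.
6b₁ - b₃ + 10b₄ - 9b₅ + 2b₆ + 3b₇ - 9b₈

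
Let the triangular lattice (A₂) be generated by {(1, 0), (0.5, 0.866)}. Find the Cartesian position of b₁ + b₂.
(1.5, 0.866)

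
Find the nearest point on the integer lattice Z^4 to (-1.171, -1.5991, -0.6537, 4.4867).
(-1, -2, -1, 4)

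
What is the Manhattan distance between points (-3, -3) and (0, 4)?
10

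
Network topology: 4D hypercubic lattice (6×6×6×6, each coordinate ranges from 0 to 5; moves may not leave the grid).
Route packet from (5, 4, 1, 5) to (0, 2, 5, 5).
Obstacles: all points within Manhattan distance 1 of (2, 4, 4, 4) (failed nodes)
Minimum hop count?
11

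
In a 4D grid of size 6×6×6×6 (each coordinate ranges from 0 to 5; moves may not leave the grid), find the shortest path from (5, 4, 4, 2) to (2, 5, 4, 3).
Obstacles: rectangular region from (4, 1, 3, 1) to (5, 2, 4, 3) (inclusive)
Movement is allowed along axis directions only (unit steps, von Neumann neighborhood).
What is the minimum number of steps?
5
(one shortest path: (5, 4, 4, 2) → (4, 4, 4, 2) → (3, 4, 4, 2) → (2, 4, 4, 2) → (2, 5, 4, 2) → (2, 5, 4, 3))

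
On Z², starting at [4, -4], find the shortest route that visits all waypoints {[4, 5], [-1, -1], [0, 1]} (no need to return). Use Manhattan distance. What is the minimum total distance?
19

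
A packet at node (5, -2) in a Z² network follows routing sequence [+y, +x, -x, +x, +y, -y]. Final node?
(6, -1)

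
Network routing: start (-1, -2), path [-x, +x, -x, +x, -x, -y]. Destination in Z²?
(-2, -3)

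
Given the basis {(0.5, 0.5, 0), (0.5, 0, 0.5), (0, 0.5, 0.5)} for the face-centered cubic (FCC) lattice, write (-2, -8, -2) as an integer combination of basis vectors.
-8b₁ + 4b₂ - 8b₃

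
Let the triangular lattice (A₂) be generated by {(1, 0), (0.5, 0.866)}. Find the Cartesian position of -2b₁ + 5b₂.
(0.5, 4.33)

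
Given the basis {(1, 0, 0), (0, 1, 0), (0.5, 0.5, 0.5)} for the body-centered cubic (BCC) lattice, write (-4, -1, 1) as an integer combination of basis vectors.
-5b₁ - 2b₂ + 2b₃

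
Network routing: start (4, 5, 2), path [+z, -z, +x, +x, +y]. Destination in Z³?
(6, 6, 2)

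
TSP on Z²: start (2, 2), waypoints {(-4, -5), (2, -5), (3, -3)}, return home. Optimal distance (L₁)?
28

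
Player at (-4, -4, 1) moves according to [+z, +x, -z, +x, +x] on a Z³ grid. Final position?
(-1, -4, 1)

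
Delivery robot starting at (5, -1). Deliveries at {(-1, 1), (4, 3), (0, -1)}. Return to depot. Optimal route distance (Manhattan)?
20
(one optimal route: (5, -1) → (4, 3) → (-1, 1) → (0, -1) → (5, -1))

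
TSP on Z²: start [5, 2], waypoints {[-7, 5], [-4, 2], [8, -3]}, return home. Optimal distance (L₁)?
46
(one optimal route: (5, 2) → (-7, 5) → (-4, 2) → (8, -3) → (5, 2))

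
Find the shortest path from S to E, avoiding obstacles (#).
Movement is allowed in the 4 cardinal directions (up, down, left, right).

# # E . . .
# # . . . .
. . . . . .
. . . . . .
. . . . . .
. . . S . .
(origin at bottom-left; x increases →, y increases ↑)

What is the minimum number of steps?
6
(one shortest path: (3, 0) → (2, 0) → (2, 1) → (2, 2) → (2, 3) → (2, 4) → (2, 5))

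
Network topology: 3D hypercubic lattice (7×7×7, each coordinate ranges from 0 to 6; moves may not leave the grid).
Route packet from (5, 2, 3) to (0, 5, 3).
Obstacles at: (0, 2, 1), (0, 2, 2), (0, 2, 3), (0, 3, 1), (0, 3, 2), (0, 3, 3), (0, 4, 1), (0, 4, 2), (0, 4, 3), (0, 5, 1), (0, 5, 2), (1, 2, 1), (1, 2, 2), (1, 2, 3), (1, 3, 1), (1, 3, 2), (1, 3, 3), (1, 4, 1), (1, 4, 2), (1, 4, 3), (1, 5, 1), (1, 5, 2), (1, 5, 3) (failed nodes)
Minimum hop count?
10
(one shortest path: (5, 2, 3) → (4, 2, 3) → (3, 2, 3) → (2, 2, 3) → (2, 3, 3) → (2, 4, 3) → (2, 5, 3) → (2, 6, 3) → (1, 6, 3) → (0, 6, 3) → (0, 5, 3))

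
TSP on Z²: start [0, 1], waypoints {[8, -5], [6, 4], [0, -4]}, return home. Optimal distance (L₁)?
34
(one optimal route: (0, 1) → (6, 4) → (8, -5) → (0, -4) → (0, 1))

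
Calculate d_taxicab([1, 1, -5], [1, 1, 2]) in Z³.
7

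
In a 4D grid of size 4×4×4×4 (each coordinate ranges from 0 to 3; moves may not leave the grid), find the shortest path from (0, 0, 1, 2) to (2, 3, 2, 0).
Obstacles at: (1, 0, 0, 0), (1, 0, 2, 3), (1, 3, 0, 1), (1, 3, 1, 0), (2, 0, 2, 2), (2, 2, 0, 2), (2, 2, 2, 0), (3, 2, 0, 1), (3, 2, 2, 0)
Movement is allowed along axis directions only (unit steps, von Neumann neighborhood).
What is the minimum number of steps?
8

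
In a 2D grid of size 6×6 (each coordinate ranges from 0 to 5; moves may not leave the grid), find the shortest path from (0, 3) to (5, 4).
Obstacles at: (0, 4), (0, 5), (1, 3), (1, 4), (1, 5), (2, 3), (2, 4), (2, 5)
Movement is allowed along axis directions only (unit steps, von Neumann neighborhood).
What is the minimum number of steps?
8
(one shortest path: (0, 3) → (0, 2) → (1, 2) → (2, 2) → (3, 2) → (4, 2) → (5, 2) → (5, 3) → (5, 4))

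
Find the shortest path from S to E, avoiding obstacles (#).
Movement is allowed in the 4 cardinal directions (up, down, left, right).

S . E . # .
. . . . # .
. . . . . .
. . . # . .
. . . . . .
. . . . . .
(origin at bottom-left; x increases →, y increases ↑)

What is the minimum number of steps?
2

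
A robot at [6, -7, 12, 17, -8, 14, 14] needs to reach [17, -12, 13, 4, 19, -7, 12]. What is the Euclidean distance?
38.6005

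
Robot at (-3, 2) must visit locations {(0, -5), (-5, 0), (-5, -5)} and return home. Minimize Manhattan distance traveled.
24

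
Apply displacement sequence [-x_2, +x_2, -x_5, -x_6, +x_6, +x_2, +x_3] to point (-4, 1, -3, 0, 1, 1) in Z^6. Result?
(-4, 2, -2, 0, 0, 1)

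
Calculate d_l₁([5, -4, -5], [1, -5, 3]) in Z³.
13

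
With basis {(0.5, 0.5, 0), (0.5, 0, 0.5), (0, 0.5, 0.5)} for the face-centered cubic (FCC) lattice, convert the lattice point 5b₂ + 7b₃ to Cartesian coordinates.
(2.5, 3.5, 6)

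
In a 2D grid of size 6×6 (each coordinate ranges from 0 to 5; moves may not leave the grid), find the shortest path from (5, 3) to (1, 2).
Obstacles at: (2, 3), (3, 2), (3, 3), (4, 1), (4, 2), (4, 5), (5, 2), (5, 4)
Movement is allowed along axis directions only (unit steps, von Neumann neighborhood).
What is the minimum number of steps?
7
(one shortest path: (5, 3) → (4, 3) → (4, 4) → (3, 4) → (2, 4) → (1, 4) → (1, 3) → (1, 2))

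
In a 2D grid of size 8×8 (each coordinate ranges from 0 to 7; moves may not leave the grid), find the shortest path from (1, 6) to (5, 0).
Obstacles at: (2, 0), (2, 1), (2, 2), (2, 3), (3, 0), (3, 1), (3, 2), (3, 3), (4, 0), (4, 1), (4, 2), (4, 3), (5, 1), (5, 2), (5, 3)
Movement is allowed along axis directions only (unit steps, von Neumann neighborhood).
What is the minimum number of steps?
12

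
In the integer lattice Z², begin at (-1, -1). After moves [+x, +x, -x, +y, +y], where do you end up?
(0, 1)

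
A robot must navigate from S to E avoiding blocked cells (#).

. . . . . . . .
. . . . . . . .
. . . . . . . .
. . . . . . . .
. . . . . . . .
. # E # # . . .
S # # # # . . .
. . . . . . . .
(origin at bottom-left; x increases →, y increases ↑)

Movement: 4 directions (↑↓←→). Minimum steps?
5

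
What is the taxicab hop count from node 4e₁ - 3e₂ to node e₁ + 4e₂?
10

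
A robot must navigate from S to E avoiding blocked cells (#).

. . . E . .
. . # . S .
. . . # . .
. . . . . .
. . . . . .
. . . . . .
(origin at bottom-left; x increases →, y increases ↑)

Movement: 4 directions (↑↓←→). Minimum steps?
2
(one shortest path: (4, 4) → (3, 4) → (3, 5))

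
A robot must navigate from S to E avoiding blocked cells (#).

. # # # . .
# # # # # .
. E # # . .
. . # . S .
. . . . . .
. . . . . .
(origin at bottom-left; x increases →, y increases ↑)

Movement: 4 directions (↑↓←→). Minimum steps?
6
(one shortest path: (4, 2) → (3, 2) → (3, 1) → (2, 1) → (1, 1) → (1, 2) → (1, 3))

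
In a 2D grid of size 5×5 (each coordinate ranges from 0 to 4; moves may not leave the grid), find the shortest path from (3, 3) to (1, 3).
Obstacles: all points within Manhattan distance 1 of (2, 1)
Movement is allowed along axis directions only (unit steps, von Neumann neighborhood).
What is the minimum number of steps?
2
(one shortest path: (3, 3) → (2, 3) → (1, 3))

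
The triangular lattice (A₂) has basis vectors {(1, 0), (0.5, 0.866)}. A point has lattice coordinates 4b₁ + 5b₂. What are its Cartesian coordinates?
(6.5, 4.33)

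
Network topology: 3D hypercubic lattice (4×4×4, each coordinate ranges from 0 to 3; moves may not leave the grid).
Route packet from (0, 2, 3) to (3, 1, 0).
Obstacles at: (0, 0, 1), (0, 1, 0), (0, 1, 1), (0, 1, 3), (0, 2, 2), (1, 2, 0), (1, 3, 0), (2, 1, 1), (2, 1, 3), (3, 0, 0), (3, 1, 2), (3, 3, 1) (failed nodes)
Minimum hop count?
7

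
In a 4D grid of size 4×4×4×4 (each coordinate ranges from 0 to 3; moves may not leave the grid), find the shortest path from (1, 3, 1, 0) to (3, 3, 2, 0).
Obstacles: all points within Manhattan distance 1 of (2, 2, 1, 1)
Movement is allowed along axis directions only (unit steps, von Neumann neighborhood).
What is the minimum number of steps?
3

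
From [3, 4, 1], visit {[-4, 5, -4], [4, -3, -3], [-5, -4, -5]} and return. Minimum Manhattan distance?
48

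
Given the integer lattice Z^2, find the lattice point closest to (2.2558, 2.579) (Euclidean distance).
(2, 3)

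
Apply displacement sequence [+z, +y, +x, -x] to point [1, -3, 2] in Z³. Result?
(1, -2, 3)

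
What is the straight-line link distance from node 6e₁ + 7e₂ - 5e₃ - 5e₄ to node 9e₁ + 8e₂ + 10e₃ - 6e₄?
15.3623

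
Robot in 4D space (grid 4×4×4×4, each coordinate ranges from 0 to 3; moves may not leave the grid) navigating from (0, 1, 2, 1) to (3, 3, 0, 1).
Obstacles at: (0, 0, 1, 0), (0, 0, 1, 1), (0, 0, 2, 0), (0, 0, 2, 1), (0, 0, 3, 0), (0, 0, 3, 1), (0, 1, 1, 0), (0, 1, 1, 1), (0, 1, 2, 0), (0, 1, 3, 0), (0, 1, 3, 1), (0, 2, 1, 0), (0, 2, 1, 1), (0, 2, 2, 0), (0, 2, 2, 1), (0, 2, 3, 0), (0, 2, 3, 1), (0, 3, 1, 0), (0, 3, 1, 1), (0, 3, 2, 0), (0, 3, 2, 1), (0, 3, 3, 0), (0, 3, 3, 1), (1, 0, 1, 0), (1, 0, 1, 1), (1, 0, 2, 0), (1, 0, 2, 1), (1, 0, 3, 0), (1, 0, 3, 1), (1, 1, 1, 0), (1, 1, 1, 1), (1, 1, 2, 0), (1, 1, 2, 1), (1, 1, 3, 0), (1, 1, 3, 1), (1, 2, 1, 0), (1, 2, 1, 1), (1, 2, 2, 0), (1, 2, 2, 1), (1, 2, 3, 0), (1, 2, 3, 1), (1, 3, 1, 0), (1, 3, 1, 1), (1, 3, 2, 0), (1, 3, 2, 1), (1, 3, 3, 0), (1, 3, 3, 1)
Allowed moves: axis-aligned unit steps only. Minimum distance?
9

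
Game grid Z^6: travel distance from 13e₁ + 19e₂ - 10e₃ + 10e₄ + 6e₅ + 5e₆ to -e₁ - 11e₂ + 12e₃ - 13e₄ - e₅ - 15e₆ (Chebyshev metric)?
30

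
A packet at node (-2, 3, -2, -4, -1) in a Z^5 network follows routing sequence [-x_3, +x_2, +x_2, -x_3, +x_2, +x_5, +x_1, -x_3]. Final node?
(-1, 6, -5, -4, 0)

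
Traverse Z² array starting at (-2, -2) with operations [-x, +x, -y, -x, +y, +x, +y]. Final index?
(-2, -1)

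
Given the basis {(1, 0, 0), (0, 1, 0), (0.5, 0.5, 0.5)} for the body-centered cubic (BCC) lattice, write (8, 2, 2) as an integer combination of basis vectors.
6b₁ + 4b₃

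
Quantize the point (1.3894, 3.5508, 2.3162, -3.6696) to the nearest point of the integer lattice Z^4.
(1, 4, 2, -4)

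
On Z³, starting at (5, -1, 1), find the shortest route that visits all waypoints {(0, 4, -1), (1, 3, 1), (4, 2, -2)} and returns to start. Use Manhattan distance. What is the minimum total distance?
26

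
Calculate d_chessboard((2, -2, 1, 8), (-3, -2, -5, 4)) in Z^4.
6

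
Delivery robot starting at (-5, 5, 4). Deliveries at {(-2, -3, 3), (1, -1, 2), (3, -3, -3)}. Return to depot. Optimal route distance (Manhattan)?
46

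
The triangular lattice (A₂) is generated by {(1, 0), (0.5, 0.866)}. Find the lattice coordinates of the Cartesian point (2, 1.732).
b₁ + 2b₂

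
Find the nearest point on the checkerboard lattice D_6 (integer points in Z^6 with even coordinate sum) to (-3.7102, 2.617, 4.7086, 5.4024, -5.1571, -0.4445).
(-4, 3, 5, 5, -5, 0)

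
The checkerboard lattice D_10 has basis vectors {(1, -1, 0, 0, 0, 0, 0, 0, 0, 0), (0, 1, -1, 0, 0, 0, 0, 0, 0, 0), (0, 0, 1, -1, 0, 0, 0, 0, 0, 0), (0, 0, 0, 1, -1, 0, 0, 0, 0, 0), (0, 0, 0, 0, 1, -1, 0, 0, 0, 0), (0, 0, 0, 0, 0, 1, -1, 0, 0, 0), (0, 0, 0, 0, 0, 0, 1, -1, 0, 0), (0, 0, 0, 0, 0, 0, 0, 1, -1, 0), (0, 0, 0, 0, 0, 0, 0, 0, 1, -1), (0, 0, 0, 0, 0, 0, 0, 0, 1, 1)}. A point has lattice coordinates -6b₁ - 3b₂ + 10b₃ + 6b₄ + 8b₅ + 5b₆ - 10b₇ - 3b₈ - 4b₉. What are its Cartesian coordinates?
(-6, 3, 13, -4, 2, -3, -15, 7, -1, 4)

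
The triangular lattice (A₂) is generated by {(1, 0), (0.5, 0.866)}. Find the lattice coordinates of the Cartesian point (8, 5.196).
5b₁ + 6b₂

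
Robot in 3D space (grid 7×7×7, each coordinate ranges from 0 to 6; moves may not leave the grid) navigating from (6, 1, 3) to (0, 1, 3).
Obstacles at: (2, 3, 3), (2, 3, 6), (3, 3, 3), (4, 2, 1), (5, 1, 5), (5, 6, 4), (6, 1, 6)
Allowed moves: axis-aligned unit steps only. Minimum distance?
6
(one shortest path: (6, 1, 3) → (5, 1, 3) → (4, 1, 3) → (3, 1, 3) → (2, 1, 3) → (1, 1, 3) → (0, 1, 3))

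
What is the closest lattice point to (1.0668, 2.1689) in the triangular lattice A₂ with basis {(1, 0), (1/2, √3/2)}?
(1, 1.732)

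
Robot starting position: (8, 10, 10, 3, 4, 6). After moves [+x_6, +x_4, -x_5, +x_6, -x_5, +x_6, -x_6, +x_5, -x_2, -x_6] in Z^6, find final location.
(8, 9, 10, 4, 3, 7)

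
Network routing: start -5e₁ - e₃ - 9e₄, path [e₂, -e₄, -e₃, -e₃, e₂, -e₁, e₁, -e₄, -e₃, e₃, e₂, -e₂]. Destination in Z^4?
(-5, 2, -3, -11)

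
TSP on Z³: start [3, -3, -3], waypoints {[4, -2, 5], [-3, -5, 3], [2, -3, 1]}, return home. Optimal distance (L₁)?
36
(one optimal route: (3, -3, -3) → (4, -2, 5) → (-3, -5, 3) → (2, -3, 1) → (3, -3, -3))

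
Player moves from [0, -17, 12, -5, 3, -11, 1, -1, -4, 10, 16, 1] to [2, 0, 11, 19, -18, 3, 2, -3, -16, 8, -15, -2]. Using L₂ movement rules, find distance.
51.2835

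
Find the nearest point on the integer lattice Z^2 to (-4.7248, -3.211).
(-5, -3)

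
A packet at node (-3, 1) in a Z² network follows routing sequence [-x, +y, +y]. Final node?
(-4, 3)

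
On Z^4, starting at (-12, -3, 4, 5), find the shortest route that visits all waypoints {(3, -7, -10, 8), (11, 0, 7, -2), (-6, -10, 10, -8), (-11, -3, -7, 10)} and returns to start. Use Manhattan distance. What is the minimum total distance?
150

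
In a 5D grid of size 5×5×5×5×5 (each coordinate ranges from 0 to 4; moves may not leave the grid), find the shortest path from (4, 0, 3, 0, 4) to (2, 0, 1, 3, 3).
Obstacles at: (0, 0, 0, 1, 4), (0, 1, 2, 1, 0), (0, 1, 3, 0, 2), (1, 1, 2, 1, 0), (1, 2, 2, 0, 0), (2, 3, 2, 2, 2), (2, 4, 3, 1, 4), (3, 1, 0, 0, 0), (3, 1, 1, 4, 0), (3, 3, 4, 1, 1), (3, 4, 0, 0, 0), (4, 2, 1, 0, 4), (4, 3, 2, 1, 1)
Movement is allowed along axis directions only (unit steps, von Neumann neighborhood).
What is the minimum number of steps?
8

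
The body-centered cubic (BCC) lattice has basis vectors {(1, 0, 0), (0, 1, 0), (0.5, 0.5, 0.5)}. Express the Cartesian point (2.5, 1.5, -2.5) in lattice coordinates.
5b₁ + 4b₂ - 5b₃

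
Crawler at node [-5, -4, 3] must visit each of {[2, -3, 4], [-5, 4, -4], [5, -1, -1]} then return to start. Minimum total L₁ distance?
52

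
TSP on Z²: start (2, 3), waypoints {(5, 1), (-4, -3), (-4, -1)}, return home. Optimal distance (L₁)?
30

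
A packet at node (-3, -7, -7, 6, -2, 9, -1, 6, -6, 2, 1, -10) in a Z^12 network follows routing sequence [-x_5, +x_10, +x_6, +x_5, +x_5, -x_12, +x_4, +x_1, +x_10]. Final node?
(-2, -7, -7, 7, -1, 10, -1, 6, -6, 4, 1, -11)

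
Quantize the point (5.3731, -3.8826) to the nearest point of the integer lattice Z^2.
(5, -4)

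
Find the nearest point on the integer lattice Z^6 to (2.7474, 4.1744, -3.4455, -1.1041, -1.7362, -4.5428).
(3, 4, -3, -1, -2, -5)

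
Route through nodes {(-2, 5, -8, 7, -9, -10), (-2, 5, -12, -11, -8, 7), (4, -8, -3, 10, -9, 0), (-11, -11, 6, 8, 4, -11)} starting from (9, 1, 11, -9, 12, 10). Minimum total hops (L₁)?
193
(one optimal route: (9, 1, 11, -9, 12, 10) → (-2, 5, -12, -11, -8, 7) → (-2, 5, -8, 7, -9, -10) → (4, -8, -3, 10, -9, 0) → (-11, -11, 6, 8, 4, -11))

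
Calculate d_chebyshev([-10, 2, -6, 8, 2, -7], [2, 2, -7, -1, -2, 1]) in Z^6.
12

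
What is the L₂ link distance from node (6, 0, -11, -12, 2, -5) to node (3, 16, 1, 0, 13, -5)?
25.9615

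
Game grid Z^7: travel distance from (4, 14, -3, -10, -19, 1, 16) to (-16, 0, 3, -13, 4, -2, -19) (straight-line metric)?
49.0306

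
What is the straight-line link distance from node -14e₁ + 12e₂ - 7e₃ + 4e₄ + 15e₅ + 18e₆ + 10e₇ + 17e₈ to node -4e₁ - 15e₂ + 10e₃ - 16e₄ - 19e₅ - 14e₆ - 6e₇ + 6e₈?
63.8357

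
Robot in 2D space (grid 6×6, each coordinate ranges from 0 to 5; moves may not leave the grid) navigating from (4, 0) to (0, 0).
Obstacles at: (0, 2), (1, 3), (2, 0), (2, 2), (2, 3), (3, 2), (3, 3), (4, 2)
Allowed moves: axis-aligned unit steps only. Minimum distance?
6
(one shortest path: (4, 0) → (3, 0) → (3, 1) → (2, 1) → (1, 1) → (0, 1) → (0, 0))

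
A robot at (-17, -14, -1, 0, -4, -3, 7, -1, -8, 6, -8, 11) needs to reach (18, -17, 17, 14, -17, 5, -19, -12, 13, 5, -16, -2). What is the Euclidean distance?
58.8133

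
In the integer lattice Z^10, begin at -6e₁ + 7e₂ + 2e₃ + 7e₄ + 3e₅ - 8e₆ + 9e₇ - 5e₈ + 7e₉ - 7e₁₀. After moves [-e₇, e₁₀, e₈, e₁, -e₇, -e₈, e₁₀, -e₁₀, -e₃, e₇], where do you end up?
(-5, 7, 1, 7, 3, -8, 8, -5, 7, -6)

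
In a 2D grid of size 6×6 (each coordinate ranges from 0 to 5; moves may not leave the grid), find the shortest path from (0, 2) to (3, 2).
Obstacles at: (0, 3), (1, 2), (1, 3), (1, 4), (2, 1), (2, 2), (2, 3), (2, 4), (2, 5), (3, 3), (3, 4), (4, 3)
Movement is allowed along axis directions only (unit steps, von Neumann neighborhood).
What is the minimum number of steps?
7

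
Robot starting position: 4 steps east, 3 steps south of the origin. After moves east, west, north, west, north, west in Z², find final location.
(2, -1)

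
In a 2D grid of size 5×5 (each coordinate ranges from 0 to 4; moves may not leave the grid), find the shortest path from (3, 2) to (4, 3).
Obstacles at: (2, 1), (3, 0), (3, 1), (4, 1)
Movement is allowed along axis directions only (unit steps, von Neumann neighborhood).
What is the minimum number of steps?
2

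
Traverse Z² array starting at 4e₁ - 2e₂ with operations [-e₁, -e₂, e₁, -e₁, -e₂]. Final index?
(3, -4)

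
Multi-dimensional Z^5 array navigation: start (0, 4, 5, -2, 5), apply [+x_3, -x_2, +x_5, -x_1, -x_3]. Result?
(-1, 3, 5, -2, 6)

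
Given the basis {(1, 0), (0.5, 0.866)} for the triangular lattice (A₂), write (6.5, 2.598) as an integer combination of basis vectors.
5b₁ + 3b₂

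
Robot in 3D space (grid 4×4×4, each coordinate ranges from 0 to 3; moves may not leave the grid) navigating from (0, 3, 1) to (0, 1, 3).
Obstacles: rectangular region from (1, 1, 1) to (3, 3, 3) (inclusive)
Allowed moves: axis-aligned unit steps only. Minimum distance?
4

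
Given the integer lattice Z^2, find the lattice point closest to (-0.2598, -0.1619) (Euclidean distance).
(0, 0)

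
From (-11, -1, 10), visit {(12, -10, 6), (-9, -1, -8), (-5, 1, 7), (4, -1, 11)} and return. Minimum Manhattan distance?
108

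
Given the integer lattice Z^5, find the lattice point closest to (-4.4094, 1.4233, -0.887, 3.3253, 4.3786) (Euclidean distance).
(-4, 1, -1, 3, 4)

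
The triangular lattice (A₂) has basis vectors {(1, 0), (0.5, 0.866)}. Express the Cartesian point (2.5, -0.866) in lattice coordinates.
3b₁ - b₂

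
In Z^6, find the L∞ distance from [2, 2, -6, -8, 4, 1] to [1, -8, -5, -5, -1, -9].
10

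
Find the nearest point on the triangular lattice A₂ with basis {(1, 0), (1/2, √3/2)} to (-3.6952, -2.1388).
(-3.5, -2.598)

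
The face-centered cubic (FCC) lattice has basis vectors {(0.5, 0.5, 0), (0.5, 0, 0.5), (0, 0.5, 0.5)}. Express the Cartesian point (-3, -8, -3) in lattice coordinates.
-8b₁ + 2b₂ - 8b₃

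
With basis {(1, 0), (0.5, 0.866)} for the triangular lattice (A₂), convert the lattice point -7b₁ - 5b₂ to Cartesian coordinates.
(-9.5, -4.33)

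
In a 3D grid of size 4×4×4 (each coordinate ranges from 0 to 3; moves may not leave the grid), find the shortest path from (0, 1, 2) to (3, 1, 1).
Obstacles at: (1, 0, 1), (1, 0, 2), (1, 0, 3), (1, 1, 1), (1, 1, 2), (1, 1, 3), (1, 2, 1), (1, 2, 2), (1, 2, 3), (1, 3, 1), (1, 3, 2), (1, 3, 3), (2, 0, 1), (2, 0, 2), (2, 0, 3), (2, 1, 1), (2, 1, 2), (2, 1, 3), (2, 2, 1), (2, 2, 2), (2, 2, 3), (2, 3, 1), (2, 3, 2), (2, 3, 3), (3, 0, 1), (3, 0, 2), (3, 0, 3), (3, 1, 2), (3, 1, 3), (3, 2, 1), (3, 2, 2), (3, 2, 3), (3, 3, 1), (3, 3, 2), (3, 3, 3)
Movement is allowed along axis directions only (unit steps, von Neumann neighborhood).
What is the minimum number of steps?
6
(one shortest path: (0, 1, 2) → (0, 1, 1) → (0, 1, 0) → (1, 1, 0) → (2, 1, 0) → (3, 1, 0) → (3, 1, 1))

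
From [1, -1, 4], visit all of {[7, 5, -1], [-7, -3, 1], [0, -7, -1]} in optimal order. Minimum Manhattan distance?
45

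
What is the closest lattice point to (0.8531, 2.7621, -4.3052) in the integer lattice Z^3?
(1, 3, -4)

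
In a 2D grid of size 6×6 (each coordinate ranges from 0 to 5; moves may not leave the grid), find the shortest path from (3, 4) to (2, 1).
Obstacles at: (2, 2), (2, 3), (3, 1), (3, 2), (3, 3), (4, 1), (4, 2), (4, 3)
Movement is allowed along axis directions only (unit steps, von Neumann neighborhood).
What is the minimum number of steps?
6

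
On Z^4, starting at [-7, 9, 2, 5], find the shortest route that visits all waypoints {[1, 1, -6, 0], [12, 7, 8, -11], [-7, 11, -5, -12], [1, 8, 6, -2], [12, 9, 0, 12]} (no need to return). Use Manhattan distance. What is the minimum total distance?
134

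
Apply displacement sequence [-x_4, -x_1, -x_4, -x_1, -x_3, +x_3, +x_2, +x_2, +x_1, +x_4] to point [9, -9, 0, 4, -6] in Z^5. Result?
(8, -7, 0, 3, -6)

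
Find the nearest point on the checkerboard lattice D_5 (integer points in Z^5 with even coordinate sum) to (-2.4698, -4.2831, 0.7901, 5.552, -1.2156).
(-2, -4, 1, 6, -1)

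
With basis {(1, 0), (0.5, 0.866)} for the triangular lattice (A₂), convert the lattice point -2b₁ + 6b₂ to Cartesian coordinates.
(1, 5.196)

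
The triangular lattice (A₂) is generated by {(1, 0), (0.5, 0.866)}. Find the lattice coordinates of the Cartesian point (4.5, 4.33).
2b₁ + 5b₂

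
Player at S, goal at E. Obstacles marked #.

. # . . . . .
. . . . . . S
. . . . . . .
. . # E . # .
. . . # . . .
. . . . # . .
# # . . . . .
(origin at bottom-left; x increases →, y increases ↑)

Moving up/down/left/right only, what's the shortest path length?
5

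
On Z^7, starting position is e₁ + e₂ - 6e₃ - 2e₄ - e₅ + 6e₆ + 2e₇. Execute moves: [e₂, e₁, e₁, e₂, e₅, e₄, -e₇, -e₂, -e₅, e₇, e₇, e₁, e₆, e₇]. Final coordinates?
(4, 2, -6, -1, -1, 7, 4)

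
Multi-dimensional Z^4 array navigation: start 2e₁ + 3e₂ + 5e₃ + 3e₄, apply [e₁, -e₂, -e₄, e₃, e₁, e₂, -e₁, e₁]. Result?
(4, 3, 6, 2)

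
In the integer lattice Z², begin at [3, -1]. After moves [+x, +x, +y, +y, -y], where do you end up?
(5, 0)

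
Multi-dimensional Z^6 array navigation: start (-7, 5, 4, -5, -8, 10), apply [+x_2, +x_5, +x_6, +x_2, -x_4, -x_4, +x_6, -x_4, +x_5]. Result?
(-7, 7, 4, -8, -6, 12)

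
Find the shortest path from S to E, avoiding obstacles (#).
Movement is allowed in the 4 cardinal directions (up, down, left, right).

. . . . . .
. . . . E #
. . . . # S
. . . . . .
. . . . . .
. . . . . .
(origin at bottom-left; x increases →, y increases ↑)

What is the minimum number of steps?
6
(one shortest path: (5, 3) → (5, 2) → (4, 2) → (3, 2) → (3, 3) → (3, 4) → (4, 4))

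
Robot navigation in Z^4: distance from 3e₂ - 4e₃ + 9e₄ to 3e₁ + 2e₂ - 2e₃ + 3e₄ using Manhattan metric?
12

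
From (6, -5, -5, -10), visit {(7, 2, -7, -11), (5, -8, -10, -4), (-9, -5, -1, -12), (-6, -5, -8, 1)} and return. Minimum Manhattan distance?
98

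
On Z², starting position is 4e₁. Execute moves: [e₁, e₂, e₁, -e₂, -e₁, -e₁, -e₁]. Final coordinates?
(3, 0)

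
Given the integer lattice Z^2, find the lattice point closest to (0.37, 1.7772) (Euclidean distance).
(0, 2)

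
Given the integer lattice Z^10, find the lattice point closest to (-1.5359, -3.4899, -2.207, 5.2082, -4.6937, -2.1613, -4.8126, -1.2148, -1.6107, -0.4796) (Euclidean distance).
(-2, -3, -2, 5, -5, -2, -5, -1, -2, 0)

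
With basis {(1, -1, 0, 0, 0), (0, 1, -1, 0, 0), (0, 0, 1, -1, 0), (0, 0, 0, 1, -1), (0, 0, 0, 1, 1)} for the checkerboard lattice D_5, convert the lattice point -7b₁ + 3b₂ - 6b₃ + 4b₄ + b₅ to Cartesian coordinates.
(-7, 10, -9, 11, -3)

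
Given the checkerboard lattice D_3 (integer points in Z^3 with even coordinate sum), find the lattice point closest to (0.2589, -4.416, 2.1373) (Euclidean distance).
(0, -4, 2)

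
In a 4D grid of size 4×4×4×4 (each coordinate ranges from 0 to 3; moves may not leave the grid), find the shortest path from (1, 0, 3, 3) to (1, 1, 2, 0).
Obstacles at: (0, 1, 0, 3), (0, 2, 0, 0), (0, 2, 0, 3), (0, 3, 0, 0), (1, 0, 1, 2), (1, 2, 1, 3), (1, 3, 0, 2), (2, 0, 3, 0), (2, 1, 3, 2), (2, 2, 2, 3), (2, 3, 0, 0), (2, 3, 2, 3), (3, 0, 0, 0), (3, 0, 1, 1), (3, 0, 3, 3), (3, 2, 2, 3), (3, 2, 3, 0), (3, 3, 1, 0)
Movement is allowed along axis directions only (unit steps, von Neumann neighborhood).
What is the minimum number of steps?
5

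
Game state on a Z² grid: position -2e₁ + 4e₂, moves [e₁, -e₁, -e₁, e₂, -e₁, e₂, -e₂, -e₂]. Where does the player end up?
(-4, 4)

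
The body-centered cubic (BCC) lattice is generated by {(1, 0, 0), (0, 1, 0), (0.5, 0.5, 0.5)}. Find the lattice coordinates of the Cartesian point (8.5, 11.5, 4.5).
4b₁ + 7b₂ + 9b₃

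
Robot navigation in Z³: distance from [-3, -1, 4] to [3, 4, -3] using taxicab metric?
18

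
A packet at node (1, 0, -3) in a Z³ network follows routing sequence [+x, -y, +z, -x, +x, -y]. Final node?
(2, -2, -2)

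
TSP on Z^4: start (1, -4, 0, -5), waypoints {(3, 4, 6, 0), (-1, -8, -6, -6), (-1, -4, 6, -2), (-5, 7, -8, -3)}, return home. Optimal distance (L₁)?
90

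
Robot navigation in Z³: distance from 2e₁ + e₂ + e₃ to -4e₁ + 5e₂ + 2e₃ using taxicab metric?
11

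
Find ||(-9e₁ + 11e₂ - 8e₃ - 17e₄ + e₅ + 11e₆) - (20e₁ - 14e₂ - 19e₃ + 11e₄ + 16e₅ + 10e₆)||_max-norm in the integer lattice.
29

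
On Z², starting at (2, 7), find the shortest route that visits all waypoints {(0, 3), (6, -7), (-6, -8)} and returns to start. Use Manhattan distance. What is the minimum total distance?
54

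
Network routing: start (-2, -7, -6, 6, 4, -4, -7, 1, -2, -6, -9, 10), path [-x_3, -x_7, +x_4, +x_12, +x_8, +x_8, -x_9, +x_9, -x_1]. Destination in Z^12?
(-3, -7, -7, 7, 4, -4, -8, 3, -2, -6, -9, 11)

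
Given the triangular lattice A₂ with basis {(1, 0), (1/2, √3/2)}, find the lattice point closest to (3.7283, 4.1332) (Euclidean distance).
(3.5, 4.33)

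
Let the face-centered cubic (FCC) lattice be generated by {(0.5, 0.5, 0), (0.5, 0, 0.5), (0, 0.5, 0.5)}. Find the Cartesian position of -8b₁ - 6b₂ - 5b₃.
(-7, -6.5, -5.5)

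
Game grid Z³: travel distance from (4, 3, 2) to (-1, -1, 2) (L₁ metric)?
9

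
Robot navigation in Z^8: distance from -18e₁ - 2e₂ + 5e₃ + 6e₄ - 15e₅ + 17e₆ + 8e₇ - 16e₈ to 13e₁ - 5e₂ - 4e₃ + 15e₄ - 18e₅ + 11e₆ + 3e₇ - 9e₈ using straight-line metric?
35.3695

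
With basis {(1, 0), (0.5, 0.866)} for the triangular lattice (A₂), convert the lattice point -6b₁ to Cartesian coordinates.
(-6, 0)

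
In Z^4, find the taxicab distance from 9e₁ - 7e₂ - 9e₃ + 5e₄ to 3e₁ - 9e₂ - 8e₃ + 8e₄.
12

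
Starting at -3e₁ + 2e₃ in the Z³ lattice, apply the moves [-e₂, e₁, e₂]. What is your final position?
(-2, 0, 2)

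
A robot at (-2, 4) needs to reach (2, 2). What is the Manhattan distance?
6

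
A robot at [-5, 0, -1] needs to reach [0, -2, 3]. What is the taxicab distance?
11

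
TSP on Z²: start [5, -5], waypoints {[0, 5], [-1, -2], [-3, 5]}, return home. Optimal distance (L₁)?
36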